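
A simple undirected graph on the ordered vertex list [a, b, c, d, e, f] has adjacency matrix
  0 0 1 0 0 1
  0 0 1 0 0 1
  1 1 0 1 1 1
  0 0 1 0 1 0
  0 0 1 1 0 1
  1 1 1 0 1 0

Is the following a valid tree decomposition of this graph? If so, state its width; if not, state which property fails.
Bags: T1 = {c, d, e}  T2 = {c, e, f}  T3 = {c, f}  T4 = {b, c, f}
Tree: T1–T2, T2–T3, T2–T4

A tree decomposition must satisfy three properties: every vertex lies in some bag; for every edge, both endpoints lie together in some bag; and for every vertex, the bags containing it form a connected subtree. Here vertex a appears in no bag, so the decomposition is invalid.

No — vertex a appears in no bag.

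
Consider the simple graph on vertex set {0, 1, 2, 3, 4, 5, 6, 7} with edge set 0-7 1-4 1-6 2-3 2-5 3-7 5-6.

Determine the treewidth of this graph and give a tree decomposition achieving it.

Each bag holds 2 vertices, so the decomposition has width 1, which upper-bounds the treewidth. G has an edge, so its treewidth is at least 1. Combining the bounds, tw(G) = 1.

Treewidth 1.
Bags: B1 = {0, 7}  B2 = {3, 7}  B3 = {2, 3}  B4 = {2, 5}  B5 = {5, 6}  B6 = {1, 6}  B7 = {1, 4}
Tree: B1–B2, B2–B3, B3–B4, B4–B5, B5–B6, B6–B7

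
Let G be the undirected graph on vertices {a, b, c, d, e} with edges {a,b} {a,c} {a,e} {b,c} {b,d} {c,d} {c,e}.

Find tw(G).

A width-2 tree decomposition is:
Bags: B1 = {b, c, d}  B2 = {a, b, c}  B3 = {a, c, e}
Tree: B1–B2, B2–B3
The largest bag has 3 vertices, giving width 2; this decomposition certifies tw(G) ≤ 2. For the lower bound, the 3 vertices {b, c, d} are pairwise adjacent, and any tree decomposition puts a clique entirely inside one bag — forcing width ≥ 2. Therefore the treewidth is 2.

2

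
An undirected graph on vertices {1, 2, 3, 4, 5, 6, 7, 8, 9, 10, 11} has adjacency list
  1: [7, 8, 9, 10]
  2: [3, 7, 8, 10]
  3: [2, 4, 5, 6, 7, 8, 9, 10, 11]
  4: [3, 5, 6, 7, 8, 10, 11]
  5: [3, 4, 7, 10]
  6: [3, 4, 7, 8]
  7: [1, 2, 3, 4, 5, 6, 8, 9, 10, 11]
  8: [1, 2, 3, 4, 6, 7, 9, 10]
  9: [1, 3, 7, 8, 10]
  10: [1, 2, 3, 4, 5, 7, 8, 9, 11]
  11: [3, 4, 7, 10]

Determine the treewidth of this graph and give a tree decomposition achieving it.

Treewidth 4.
One such decomposition:
Bags: B1 = {2, 3, 7, 8, 10}  B2 = {3, 7, 8, 9, 10}  B3 = {3, 4, 7, 8, 10}  B4 = {3, 4, 6, 7, 8}  B5 = {3, 4, 7, 10, 11}  B6 = {1, 7, 8, 9, 10}  B7 = {3, 4, 5, 7, 10}
Tree: B1–B2, B1–B3, B3–B4, B3–B5, B2–B6, B5–B7

Each bag holds 5 vertices, so the decomposition has width 4, which upper-bounds the treewidth. For the lower bound, the 5 vertices {1, 7, 8, 9, 10} are pairwise adjacent, and any tree decomposition puts a clique entirely inside one bag — forcing width ≥ 4. Combining the bounds, tw(G) = 4.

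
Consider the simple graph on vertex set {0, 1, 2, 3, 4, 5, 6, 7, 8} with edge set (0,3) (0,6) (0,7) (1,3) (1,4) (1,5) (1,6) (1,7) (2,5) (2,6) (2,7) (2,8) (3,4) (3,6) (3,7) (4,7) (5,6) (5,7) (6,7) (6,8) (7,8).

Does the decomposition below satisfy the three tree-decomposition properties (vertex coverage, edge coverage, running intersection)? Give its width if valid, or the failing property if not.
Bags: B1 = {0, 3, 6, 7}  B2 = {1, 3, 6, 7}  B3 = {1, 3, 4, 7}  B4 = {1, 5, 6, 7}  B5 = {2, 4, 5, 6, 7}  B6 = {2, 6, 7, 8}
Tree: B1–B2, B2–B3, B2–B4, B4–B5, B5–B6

No — bags containing vertex 4 are not connected in the tree.

A tree decomposition must satisfy three properties: every vertex lies in some bag; for every edge, both endpoints lie together in some bag; and for every vertex, the bags containing it form a connected subtree. Here bags containing vertex 4 are not connected in the tree, so the decomposition is invalid.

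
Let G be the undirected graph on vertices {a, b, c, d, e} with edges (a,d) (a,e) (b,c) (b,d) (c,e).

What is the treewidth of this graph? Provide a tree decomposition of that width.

Treewidth 2.
Bags: B1 = {a, c, e}  B2 = {a, b, c}  B3 = {a, b, d}
Tree: B1–B2, B2–B3

The largest bag has 3 vertices, giving width 2; this decomposition certifies tw(G) ≤ 2. Since a–e–c–b–d–a is a cycle in G, G is not acyclic. Forests are exactly the graphs of treewidth ≤ 1, so tw(G) ≥ 2. The upper and lower bounds meet at 2, so that is the treewidth.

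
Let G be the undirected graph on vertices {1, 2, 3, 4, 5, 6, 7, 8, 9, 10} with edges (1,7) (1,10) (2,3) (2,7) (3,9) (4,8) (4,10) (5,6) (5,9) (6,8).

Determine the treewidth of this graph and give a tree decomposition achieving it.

Treewidth 2.
Bags: B1 = {1, 4, 10}  B2 = {1, 4, 7}  B3 = {2, 4, 7}  B4 = {2, 3, 4}  B5 = {3, 4, 9}  B6 = {4, 5, 9}  B7 = {4, 5, 6}  B8 = {4, 6, 8}
Tree: B1–B2, B2–B3, B3–B4, B4–B5, B5–B6, B6–B7, B7–B8

Every bag has size at most 3, so the width is 3 − 1 = 2 and tw(G) ≤ 2. For the lower bound, G contains the cycle 4–10–1–7–2–3–9–5–6–8–4, so G is not a forest; only forests have treewidth ≤ 1, hence tw(G) ≥ 2. Hence tw(G) = 2 exactly.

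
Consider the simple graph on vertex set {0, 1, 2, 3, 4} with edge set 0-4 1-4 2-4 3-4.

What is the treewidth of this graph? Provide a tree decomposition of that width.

Every bag has size at most 2, so the width is 2 − 1 = 1 and tw(G) ≤ 1. Since G has at least one edge (e.g. 4–1), it is not an edgeless graph, so tw(G) ≥ 1. Hence tw(G) = 1 exactly.

Treewidth 1.
One optimal decomposition is:
Bags: B1 = {1, 4}  B2 = {0, 4}  B3 = {3, 4}  B4 = {2, 4}
Tree: B1–B2, B2–B3, B3–B4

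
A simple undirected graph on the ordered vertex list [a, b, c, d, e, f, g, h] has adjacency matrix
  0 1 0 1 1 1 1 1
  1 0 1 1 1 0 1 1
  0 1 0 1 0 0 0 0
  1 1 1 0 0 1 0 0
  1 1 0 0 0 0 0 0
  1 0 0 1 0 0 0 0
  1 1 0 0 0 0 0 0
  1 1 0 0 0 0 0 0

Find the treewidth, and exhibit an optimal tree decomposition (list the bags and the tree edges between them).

Every bag has size at most 3, so the width is 3 − 1 = 2 and tw(G) ≤ 2. On the other hand G contains the 3-clique {a, d, f}. A clique must lie in a single bag of any decomposition, so no decomposition can have width below 2. Therefore the treewidth is 2.

Treewidth 2.
Bags: B1 = {a, b, e}  B2 = {a, b, h}  B3 = {a, b, d}  B4 = {a, b, g}  B5 = {b, c, d}  B6 = {a, d, f}
Tree: B1–B2, B2–B3, B1–B4, B3–B5, B3–B6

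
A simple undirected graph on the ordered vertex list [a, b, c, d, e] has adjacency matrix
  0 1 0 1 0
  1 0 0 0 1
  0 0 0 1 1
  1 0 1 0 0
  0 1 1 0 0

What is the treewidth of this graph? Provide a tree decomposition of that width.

Treewidth 2.
One such decomposition:
Bags: B1 = {a, c, d}  B2 = {a, c, e}  B3 = {a, b, e}
Tree: B1–B2, B2–B3

Each bag holds 3 vertices, so the decomposition has width 2, which upper-bounds the treewidth. The edges a–d–c–e–b–a form a cycle, so G is not a tree and its treewidth is at least 2. The upper and lower bounds meet at 2, so that is the treewidth.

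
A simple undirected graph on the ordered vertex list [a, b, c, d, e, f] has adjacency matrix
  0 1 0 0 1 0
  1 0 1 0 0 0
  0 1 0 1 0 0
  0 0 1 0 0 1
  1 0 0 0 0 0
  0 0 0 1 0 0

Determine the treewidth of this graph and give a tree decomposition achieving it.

Every bag has size at most 2, so the width is 2 − 1 = 1 and tw(G) ≤ 1. Since G has at least one edge (e.g. f–d), it is not an edgeless graph, so tw(G) ≥ 1. The upper and lower bounds meet at 1, so that is the treewidth.

Treewidth 1.
One optimal decomposition is:
Bags: B1 = {d, f}  B2 = {c, d}  B3 = {b, c}  B4 = {a, b}  B5 = {a, e}
Tree: B1–B2, B2–B3, B3–B4, B4–B5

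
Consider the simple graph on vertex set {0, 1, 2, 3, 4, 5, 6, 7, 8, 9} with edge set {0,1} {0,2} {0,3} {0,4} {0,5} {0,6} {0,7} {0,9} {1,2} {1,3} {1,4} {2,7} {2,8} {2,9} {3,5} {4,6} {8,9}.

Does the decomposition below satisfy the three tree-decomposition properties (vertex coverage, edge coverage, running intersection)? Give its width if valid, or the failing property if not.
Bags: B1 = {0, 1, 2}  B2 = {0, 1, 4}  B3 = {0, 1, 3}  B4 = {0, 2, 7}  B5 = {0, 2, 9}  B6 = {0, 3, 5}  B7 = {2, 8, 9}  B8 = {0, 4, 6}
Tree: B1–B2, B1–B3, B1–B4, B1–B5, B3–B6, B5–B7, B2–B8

Yes; width 2.

Vertex coverage: the bags together contain {0, 1, 2, 3, 4, 5, 6, 7, 8, 9}, the full vertex set. Edge coverage: each edge of G has both endpoints in at least one bag. Running intersection: for every vertex, the bags containing it form a connected subtree. All three properties hold, so this is a valid tree decomposition of width max|bag| − 1 = 2, and hence tw(G) ≤ 2.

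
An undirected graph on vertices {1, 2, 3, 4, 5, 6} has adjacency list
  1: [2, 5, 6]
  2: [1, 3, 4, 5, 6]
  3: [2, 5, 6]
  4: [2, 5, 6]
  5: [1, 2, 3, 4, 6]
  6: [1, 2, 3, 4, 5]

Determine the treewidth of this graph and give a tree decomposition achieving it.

Every bag has size at most 4, so the width is 4 − 1 = 3 and tw(G) ≤ 3. For the lower bound, the 4 vertices {1, 2, 5, 6} are pairwise adjacent, and any tree decomposition puts a clique entirely inside one bag — forcing width ≥ 3. Combining the bounds, tw(G) = 3.

Treewidth 3.
One optimal decomposition is:
Bags: B1 = {1, 2, 5, 6}  B2 = {2, 4, 5, 6}  B3 = {2, 3, 5, 6}
Tree: B1–B2, B1–B3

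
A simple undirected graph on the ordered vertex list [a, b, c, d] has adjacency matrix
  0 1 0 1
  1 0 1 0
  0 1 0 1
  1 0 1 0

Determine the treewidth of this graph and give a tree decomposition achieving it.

Treewidth 2.
Bags: B1 = {b, c, d}  B2 = {a, b, d}
Tree: B1–B2

The largest bag has 3 vertices, giving width 2; this decomposition certifies tw(G) ≤ 2. Since d–c–b–a–d is a cycle in G, G is not acyclic. Forests are exactly the graphs of treewidth ≤ 1, so tw(G) ≥ 2. Hence tw(G) = 2 exactly.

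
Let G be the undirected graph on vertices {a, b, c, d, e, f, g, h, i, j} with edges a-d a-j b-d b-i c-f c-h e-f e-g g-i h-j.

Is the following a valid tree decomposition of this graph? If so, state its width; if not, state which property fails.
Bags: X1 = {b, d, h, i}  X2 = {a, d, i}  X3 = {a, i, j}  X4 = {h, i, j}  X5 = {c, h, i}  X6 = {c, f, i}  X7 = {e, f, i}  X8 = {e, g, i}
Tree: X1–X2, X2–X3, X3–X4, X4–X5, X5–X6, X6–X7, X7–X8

No — bags containing vertex h are not connected in the tree.

A tree decomposition must satisfy three properties: every vertex lies in some bag; for every edge, both endpoints lie together in some bag; and for every vertex, the bags containing it form a connected subtree. Here bags containing vertex h are not connected in the tree, so the decomposition is invalid.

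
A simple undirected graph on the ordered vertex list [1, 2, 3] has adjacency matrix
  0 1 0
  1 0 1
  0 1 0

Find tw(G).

A width-1 tree decomposition is:
Bags: B1 = {1, 2}  B2 = {2, 3}
Tree: B1–B2
Every bag has size at most 2, so the width is 2 − 1 = 1 and tw(G) ≤ 1. G has an edge, so its treewidth is at least 1. The upper and lower bounds meet at 1, so that is the treewidth.

1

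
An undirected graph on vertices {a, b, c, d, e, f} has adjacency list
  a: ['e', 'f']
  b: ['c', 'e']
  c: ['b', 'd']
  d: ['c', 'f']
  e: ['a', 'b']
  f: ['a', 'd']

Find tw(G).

A width-2 tree decomposition is:
Bags: B1 = {a, b, e}  B2 = {a, b, f}  B3 = {b, d, f}  B4 = {b, c, d}
Tree: B1–B2, B2–B3, B3–B4
Every bag has size at most 3, so the width is 3 − 1 = 2 and tw(G) ≤ 2. For the lower bound, G contains the cycle b–e–a–f–d–c–b, so G is not a forest; only forests have treewidth ≤ 1, hence tw(G) ≥ 2. Therefore the treewidth is 2.

2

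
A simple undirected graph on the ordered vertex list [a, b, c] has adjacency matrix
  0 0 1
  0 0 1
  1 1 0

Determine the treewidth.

A width-1 tree decomposition is:
Bags: B1 = {a, c}  B2 = {b, c}
Tree: B1–B2
The largest bag has 2 vertices, giving width 1; this decomposition certifies tw(G) ≤ 1. Since G has at least one edge (e.g. c–a), it is not an edgeless graph, so tw(G) ≥ 1. Combining the bounds, tw(G) = 1.

1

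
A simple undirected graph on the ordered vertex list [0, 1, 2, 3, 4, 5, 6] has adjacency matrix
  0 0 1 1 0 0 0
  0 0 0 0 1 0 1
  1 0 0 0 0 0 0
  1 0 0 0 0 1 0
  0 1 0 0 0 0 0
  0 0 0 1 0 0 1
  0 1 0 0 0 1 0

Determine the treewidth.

1

A width-1 tree decomposition is:
Bags: B1 = {0, 2}  B2 = {0, 3}  B3 = {3, 5}  B4 = {5, 6}  B5 = {1, 6}  B6 = {1, 4}
Tree: B1–B2, B2–B3, B3–B4, B4–B5, B5–B6
Each bag holds 2 vertices, so the decomposition has width 1, which upper-bounds the treewidth. Any graph with an edge has treewidth ≥ 1, and G has the edge 2–0. Combining the bounds, tw(G) = 1.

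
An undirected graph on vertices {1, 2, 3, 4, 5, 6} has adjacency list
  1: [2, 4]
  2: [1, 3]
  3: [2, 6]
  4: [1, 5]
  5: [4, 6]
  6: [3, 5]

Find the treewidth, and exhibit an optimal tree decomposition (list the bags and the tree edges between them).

The largest bag has 3 vertices, giving width 2; this decomposition certifies tw(G) ≤ 2. For the lower bound, G contains the cycle 3–6–5–4–1–2–3, so G is not a forest; only forests have treewidth ≤ 1, hence tw(G) ≥ 2. Hence tw(G) = 2 exactly.

Treewidth 2.
One such decomposition:
Bags: B1 = {3, 5, 6}  B2 = {3, 4, 5}  B3 = {1, 3, 4}  B4 = {1, 2, 3}
Tree: B1–B2, B2–B3, B3–B4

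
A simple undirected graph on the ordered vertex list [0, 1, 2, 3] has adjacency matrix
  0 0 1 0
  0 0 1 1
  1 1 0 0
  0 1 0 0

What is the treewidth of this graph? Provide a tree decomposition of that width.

Treewidth 1.
Bags: B1 = {1, 3}  B2 = {1, 2}  B3 = {0, 2}
Tree: B1–B2, B2–B3

The largest bag has 2 vertices, giving width 1; this decomposition certifies tw(G) ≤ 1. Any graph with an edge has treewidth ≥ 1, and G has the edge 3–1. Therefore the treewidth is 1.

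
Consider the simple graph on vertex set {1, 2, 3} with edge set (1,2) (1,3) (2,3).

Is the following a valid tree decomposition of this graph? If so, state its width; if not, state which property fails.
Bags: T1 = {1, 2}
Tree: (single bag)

No — vertex 3 appears in no bag.

A tree decomposition must satisfy three properties: every vertex lies in some bag; for every edge, both endpoints lie together in some bag; and for every vertex, the bags containing it form a connected subtree. Here vertex 3 appears in no bag, so the decomposition is invalid.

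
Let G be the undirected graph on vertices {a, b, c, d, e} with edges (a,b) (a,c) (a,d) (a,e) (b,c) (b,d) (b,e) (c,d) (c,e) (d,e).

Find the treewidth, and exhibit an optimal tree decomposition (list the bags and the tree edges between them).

With just one bag of size 5, the width is 5 − 1 = 4, so tw(G) ≤ 4. For the lower bound, the 5 vertices {a, b, c, d, e} are pairwise adjacent, and any tree decomposition puts a clique entirely inside one bag — forcing width ≥ 4. The upper and lower bounds meet at 4, so that is the treewidth.

Treewidth 4.
One such decomposition:
Bags: B1 = {a, b, c, d, e}
Tree: (single bag)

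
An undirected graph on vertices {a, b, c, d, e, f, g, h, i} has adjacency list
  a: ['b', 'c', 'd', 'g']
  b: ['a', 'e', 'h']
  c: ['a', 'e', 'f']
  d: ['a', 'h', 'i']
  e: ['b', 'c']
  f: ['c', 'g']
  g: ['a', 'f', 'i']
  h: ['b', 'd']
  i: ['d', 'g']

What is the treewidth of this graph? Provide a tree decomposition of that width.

The largest bag has 4 vertices, giving width 3; this decomposition certifies tw(G) ≤ 3. For the lower bound: the 4 vertex sets {f,g,i}, {d}, {a}, {b,c,e,h} are disjoint, each induces a connected subgraph, and every pair is joined by at least one edge of G. Contracting each set to a single vertex therefore yields K_{4} as a minor, and since treewidth is minor-monotone, tw(G) ≥ tw(K_{4}) = 3. Combining the bounds, tw(G) = 3.

Treewidth 3.
One such decomposition:
Bags: B1 = {d, f, g, i}  B2 = {a, d, f, g}  B3 = {a, c, d, f}  B4 = {a, c, d, h}  B5 = {a, b, c, h}  B6 = {b, c, e, h}
Tree: B1–B2, B2–B3, B3–B4, B4–B5, B5–B6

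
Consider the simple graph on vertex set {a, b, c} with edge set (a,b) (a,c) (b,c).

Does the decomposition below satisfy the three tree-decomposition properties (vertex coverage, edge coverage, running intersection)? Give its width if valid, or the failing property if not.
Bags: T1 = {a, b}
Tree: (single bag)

No — vertex c appears in no bag.

A tree decomposition must satisfy three properties: every vertex lies in some bag; for every edge, both endpoints lie together in some bag; and for every vertex, the bags containing it form a connected subtree. Here vertex c appears in no bag, so the decomposition is invalid.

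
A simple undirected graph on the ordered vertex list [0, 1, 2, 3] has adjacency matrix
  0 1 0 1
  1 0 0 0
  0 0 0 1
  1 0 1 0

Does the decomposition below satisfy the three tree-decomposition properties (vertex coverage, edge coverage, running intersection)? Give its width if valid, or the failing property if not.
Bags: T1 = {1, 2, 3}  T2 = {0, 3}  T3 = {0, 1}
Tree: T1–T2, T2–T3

No — bags containing vertex 1 are not connected in the tree.

A tree decomposition must satisfy three properties: every vertex lies in some bag; for every edge, both endpoints lie together in some bag; and for every vertex, the bags containing it form a connected subtree. Here bags containing vertex 1 are not connected in the tree, so the decomposition is invalid.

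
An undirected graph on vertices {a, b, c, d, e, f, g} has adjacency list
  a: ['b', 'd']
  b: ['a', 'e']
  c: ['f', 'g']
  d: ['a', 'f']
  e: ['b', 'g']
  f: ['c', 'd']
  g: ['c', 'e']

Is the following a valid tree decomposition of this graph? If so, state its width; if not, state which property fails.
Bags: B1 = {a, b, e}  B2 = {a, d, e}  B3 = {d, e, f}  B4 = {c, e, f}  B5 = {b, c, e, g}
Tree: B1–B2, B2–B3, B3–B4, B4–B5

No — bags containing vertex b are not connected in the tree.

A tree decomposition must satisfy three properties: every vertex lies in some bag; for every edge, both endpoints lie together in some bag; and for every vertex, the bags containing it form a connected subtree. Here bags containing vertex b are not connected in the tree, so the decomposition is invalid.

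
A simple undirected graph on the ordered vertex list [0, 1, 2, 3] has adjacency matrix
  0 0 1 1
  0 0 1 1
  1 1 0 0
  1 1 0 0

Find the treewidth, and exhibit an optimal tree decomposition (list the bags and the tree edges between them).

The largest bag has 3 vertices, giving width 2; this decomposition certifies tw(G) ≤ 2. Since 0–3–1–2–0 is a cycle in G, G is not acyclic. Forests are exactly the graphs of treewidth ≤ 1, so tw(G) ≥ 2. Combining the bounds, tw(G) = 2.

Treewidth 2.
One optimal decomposition is:
Bags: B1 = {0, 1, 3}  B2 = {0, 1, 2}
Tree: B1–B2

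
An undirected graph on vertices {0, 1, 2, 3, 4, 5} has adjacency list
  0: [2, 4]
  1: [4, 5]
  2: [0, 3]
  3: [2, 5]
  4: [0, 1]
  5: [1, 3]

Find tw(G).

2

A width-2 tree decomposition is:
Bags: B1 = {1, 3, 5}  B2 = {1, 2, 3}  B3 = {0, 1, 2}  B4 = {0, 1, 4}
Tree: B1–B2, B2–B3, B3–B4
Each bag holds 3 vertices, so the decomposition has width 2, which upper-bounds the treewidth. The edges 1–5–3–2–0–4–1 form a cycle, so G is not a tree and its treewidth is at least 2. Combining the bounds, tw(G) = 2.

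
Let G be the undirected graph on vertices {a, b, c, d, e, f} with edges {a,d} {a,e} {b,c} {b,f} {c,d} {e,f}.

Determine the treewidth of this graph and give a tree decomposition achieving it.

Treewidth 2.
Bags: B1 = {a, e, f}  B2 = {a, d, f}  B3 = {c, d, f}  B4 = {b, c, f}
Tree: B1–B2, B2–B3, B3–B4

Every bag has size at most 3, so the width is 3 − 1 = 2 and tw(G) ≤ 2. For the lower bound, G contains the cycle f–e–a–d–c–b–f, so G is not a forest; only forests have treewidth ≤ 1, hence tw(G) ≥ 2. Combining the bounds, tw(G) = 2.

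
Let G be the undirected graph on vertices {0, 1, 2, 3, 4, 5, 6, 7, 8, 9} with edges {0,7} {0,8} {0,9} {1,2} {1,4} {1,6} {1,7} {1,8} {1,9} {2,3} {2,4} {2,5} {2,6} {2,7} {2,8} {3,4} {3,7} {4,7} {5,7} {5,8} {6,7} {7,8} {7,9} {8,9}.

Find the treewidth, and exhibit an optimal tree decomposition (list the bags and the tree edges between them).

Each bag holds 4 vertices, so the decomposition has width 3, which upper-bounds the treewidth. For the lower bound, the 4 vertices {0, 7, 8, 9} are pairwise adjacent, and any tree decomposition puts a clique entirely inside one bag — forcing width ≥ 3. Combining the bounds, tw(G) = 3.

Treewidth 3.
One optimal decomposition is:
Bags: B1 = {1, 2, 6, 7}  B2 = {1, 2, 7, 8}  B3 = {1, 7, 8, 9}  B4 = {0, 7, 8, 9}  B5 = {1, 2, 4, 7}  B6 = {2, 5, 7, 8}  B7 = {2, 3, 4, 7}
Tree: B1–B2, B2–B3, B3–B4, B2–B5, B2–B6, B5–B7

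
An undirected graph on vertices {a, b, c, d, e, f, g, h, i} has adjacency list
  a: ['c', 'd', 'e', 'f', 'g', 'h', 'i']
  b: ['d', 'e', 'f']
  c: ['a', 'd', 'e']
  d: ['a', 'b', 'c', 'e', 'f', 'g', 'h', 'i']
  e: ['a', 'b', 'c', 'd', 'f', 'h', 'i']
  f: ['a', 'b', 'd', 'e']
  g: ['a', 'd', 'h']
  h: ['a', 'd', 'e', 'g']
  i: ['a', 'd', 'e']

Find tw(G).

3

A width-3 tree decomposition is:
Bags: B1 = {a, c, d, e}  B2 = {a, d, e, i}  B3 = {a, d, e, h}  B4 = {a, d, e, f}  B5 = {a, d, g, h}  B6 = {b, d, e, f}
Tree: B1–B2, B1–B3, B2–B4, B3–B5, B4–B6
The largest bag has 4 vertices, giving width 3; this decomposition certifies tw(G) ≤ 3. On the other hand G contains the 4-clique {a, d, g, h}. A clique must lie in a single bag of any decomposition, so no decomposition can have width below 3. The upper and lower bounds meet at 3, so that is the treewidth.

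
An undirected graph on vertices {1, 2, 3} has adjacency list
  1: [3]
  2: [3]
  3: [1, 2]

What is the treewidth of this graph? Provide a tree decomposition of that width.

Treewidth 1.
One optimal decomposition is:
Bags: B1 = {2, 3}  B2 = {1, 3}
Tree: B1–B2

Each bag holds 2 vertices, so the decomposition has width 1, which upper-bounds the treewidth. Any graph with an edge has treewidth ≥ 1, and G has the edge 2–3. Hence tw(G) = 1 exactly.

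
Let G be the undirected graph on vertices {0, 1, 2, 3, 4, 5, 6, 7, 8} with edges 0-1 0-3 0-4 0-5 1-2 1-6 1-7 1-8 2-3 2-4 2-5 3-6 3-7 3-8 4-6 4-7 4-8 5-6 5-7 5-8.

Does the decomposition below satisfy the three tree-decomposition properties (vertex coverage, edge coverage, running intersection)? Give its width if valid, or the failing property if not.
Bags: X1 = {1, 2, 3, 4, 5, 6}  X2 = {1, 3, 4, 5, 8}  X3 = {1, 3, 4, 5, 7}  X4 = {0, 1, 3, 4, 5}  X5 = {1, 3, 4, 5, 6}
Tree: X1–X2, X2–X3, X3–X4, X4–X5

No — bags containing vertex 6 are not connected in the tree.

A tree decomposition must satisfy three properties: every vertex lies in some bag; for every edge, both endpoints lie together in some bag; and for every vertex, the bags containing it form a connected subtree. Here bags containing vertex 6 are not connected in the tree, so the decomposition is invalid.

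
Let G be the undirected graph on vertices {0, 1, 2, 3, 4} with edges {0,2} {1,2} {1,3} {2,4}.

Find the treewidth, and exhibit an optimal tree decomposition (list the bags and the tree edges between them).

Treewidth 1.
Bags: B1 = {1, 2}  B2 = {2, 4}  B3 = {0, 2}  B4 = {1, 3}
Tree: B1–B2, B1–B3, B1–B4

The largest bag has 2 vertices, giving width 1; this decomposition certifies tw(G) ≤ 1. Any graph with an edge has treewidth ≥ 1, and G has the edge 1–2. Hence tw(G) = 1 exactly.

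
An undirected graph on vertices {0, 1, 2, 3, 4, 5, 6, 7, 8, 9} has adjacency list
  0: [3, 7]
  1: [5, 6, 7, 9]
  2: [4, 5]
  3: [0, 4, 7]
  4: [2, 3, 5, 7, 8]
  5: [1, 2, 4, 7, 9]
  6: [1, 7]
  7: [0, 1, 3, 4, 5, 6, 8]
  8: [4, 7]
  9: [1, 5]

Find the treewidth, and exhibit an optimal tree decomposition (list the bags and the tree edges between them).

Treewidth 2.
Bags: B1 = {3, 4, 7}  B2 = {4, 7, 8}  B3 = {0, 3, 7}  B4 = {4, 5, 7}  B5 = {2, 4, 5}  B6 = {1, 5, 7}  B7 = {1, 5, 9}  B8 = {1, 6, 7}
Tree: B1–B2, B1–B3, B2–B4, B4–B5, B4–B6, B6–B7, B6–B8

Every bag has size at most 3, so the width is 3 − 1 = 2 and tw(G) ≤ 2. For the lower bound, the 3 vertices {1, 5, 9} are pairwise adjacent, and any tree decomposition puts a clique entirely inside one bag — forcing width ≥ 2. Hence tw(G) = 2 exactly.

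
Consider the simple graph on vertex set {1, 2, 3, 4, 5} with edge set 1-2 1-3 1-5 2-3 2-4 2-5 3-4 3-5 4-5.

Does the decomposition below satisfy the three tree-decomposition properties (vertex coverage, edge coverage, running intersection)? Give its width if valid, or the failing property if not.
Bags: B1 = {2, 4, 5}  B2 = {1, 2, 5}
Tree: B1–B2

A tree decomposition must satisfy three properties: every vertex lies in some bag; for every edge, both endpoints lie together in some bag; and for every vertex, the bags containing it form a connected subtree. Here vertex 3 appears in no bag, so the decomposition is invalid.

No — vertex 3 appears in no bag.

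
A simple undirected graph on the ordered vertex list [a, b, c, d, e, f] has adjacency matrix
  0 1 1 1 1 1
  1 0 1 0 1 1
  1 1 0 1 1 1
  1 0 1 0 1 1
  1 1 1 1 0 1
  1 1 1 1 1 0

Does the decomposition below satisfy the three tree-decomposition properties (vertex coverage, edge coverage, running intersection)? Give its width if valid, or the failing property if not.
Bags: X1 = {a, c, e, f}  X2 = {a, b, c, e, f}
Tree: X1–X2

A tree decomposition must satisfy three properties: every vertex lies in some bag; for every edge, both endpoints lie together in some bag; and for every vertex, the bags containing it form a connected subtree. Here vertex d appears in no bag, so the decomposition is invalid.

No — vertex d appears in no bag.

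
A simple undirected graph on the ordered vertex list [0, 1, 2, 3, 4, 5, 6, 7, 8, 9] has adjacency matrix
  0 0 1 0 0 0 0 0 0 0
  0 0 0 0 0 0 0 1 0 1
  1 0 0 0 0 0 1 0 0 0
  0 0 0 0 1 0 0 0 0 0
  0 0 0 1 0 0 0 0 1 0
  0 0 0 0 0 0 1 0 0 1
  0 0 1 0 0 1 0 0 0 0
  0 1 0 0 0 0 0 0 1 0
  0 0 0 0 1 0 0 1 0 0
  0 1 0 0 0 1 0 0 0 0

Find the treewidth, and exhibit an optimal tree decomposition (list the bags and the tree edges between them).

The largest bag has 2 vertices, giving width 1; this decomposition certifies tw(G) ≤ 1. G has an edge, so its treewidth is at least 1. Hence tw(G) = 1 exactly.

Treewidth 1.
One such decomposition:
Bags: B1 = {0, 2}  B2 = {2, 6}  B3 = {5, 6}  B4 = {5, 9}  B5 = {1, 9}  B6 = {1, 7}  B7 = {7, 8}  B8 = {4, 8}  B9 = {3, 4}
Tree: B1–B2, B2–B3, B3–B4, B4–B5, B5–B6, B6–B7, B7–B8, B8–B9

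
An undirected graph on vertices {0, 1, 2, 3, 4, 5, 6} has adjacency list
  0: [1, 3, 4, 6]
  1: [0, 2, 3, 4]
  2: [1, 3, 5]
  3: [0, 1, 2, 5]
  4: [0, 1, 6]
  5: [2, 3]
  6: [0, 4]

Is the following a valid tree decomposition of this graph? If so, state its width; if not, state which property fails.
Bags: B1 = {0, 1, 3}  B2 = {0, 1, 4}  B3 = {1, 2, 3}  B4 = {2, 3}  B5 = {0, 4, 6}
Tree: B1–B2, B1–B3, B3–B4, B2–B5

A tree decomposition must satisfy three properties: every vertex lies in some bag; for every edge, both endpoints lie together in some bag; and for every vertex, the bags containing it form a connected subtree. Here vertex 5 appears in no bag, so the decomposition is invalid.

No — vertex 5 appears in no bag.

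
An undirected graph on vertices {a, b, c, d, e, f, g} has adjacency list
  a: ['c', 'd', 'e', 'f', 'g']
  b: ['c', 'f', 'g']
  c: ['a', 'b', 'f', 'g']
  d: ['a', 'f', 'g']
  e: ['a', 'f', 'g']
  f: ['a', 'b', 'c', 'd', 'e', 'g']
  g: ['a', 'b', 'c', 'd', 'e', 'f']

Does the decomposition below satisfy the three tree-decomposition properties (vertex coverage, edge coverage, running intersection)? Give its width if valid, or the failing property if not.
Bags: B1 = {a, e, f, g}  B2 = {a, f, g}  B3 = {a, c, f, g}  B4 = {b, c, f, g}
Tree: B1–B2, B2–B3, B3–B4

A tree decomposition must satisfy three properties: every vertex lies in some bag; for every edge, both endpoints lie together in some bag; and for every vertex, the bags containing it form a connected subtree. Here vertex d appears in no bag, so the decomposition is invalid.

No — vertex d appears in no bag.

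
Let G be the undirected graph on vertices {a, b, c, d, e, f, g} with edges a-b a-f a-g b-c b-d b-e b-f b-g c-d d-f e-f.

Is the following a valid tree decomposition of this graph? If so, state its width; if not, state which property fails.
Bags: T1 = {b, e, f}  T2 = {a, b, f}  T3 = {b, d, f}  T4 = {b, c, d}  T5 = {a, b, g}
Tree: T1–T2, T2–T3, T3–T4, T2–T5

Vertex coverage: the bags together contain {a, b, c, d, e, f, g}, the full vertex set. Edge coverage: each edge of G has both endpoints in at least one bag. Running intersection: for every vertex, the bags containing it form a connected subtree. All three properties hold, so this is a valid tree decomposition of width max|bag| − 1 = 2, and hence tw(G) ≤ 2.

Yes; width 2.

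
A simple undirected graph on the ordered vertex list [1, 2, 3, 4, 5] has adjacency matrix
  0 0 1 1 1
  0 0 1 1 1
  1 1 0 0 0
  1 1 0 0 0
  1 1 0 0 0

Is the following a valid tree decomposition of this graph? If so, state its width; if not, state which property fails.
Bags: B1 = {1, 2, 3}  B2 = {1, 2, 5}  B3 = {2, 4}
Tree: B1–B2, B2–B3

No — edge (1,4) lies in no bag.

A tree decomposition must satisfy three properties: every vertex lies in some bag; for every edge, both endpoints lie together in some bag; and for every vertex, the bags containing it form a connected subtree. Here edge (1,4) lies in no bag, so the decomposition is invalid.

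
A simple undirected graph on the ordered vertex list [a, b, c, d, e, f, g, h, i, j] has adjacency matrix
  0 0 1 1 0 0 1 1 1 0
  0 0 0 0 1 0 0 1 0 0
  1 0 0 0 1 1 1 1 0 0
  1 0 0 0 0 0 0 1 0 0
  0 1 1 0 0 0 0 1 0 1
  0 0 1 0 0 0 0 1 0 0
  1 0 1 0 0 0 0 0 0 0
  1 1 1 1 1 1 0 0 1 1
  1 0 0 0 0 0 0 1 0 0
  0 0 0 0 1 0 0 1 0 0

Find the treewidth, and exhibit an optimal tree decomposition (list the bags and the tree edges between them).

Every bag has size at most 3, so the width is 3 − 1 = 2 and tw(G) ≤ 2. For the lower bound, the 3 vertices {a, c, g} are pairwise adjacent, and any tree decomposition puts a clique entirely inside one bag — forcing width ≥ 2. Therefore the treewidth is 2.

Treewidth 2.
One optimal decomposition is:
Bags: B1 = {a, c, h}  B2 = {a, d, h}  B3 = {c, f, h}  B4 = {a, c, g}  B5 = {c, e, h}  B6 = {b, e, h}  B7 = {a, h, i}  B8 = {e, h, j}
Tree: B1–B2, B1–B3, B1–B4, B3–B5, B5–B6, B2–B7, B6–B8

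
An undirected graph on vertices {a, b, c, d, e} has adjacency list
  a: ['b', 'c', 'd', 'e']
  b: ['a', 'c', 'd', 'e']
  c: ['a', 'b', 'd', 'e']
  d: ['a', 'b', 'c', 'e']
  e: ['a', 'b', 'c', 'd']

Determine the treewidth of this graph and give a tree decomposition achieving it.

A single bag containing all 5 vertices is trivially a valid decomposition of width 4. Conversely, {a, b, c, d, e} is a clique of size 5, and the vertices of any clique must share a bag in every tree decomposition; so some bag has ≥ 5 vertices and tw(G) ≥ 4. The upper and lower bounds meet at 4, so that is the treewidth.

Treewidth 4.
One such decomposition:
Bags: B1 = {a, b, c, d, e}
Tree: (single bag)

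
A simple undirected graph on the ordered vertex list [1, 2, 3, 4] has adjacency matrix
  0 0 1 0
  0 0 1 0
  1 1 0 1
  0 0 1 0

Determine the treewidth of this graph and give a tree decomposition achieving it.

Each bag holds 2 vertices, so the decomposition has width 1, which upper-bounds the treewidth. Any graph with an edge has treewidth ≥ 1, and G has the edge 3–4. Combining the bounds, tw(G) = 1.

Treewidth 1.
Bags: B1 = {3, 4}  B2 = {1, 3}  B3 = {2, 3}
Tree: B1–B2, B1–B3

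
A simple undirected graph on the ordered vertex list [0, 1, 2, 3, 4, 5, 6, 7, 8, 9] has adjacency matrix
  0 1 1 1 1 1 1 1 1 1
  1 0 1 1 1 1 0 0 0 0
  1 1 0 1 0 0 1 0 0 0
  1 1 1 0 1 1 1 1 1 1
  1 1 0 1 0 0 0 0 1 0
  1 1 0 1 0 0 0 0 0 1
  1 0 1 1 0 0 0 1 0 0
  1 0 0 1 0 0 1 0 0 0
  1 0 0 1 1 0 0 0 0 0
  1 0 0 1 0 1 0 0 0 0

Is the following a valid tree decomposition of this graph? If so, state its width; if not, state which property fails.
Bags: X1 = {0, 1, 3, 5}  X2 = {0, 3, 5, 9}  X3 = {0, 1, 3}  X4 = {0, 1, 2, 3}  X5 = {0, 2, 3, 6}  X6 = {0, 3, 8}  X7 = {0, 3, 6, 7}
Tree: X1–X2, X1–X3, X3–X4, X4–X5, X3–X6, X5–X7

No — vertex 4 appears in no bag.

A tree decomposition must satisfy three properties: every vertex lies in some bag; for every edge, both endpoints lie together in some bag; and for every vertex, the bags containing it form a connected subtree. Here vertex 4 appears in no bag, so the decomposition is invalid.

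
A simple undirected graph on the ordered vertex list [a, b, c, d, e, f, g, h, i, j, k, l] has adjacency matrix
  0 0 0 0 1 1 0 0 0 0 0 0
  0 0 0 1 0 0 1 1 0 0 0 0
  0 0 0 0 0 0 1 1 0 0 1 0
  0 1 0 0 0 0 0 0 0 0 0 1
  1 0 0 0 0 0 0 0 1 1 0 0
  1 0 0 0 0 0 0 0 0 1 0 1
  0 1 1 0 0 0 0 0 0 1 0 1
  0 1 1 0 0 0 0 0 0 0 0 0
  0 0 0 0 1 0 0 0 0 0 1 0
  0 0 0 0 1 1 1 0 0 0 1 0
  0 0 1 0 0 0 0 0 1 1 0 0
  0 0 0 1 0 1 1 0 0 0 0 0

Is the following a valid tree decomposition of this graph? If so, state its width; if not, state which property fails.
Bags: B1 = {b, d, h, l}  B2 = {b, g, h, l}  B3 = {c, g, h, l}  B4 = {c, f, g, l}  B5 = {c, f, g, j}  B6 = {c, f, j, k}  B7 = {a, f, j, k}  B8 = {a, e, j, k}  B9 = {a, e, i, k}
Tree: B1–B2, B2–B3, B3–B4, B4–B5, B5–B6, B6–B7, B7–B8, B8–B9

Every vertex of G appears in some bag (union = {a, b, c, d, e, f, g, h, i, j, k, l}); every edge is covered by a bag; and for each vertex v the set of bags containing v is connected in the bag tree. The decomposition is therefore valid. The largest bag has 4 vertices, so the width is 3.

Yes; width 3.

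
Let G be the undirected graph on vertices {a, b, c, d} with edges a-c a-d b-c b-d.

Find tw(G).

2

A width-2 tree decomposition is:
Bags: B1 = {b, c, d}  B2 = {a, c, d}
Tree: B1–B2
The largest bag has 3 vertices, giving width 2; this decomposition certifies tw(G) ≤ 2. For the lower bound, G contains the cycle c–b–d–a–c, so G is not a forest; only forests have treewidth ≤ 1, hence tw(G) ≥ 2. The upper and lower bounds meet at 2, so that is the treewidth.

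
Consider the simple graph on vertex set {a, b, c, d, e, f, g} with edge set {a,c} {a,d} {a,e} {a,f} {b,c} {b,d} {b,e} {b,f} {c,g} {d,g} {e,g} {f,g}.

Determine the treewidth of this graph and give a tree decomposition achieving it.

Every bag has size at most 4, so the width is 4 − 1 = 3 and tw(G) ≤ 3. For the lower bound: the 4 vertex sets {a,c}, {f,g}, {b}, {e} are disjoint, each induces a connected subgraph, and every pair is joined by at least one edge of G. Contracting each set to a single vertex therefore yields K_{4} as a minor, and since treewidth is minor-monotone, tw(G) ≥ tw(K_{4}) = 3. Hence tw(G) = 3 exactly.

Treewidth 3.
One optimal decomposition is:
Bags: B1 = {a, b, c, g}  B2 = {a, b, f, g}  B3 = {a, b, e, g}  B4 = {a, b, d, g}
Tree: B1–B2, B2–B3, B3–B4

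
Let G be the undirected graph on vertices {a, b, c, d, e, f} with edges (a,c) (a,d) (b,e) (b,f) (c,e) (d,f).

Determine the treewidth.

2

A width-2 tree decomposition is:
Bags: B1 = {b, d, f}  B2 = {a, b, d}  B3 = {a, b, c}  B4 = {b, c, e}
Tree: B1–B2, B2–B3, B3–B4
The largest bag has 3 vertices, giving width 2; this decomposition certifies tw(G) ≤ 2. The edges b–f–d–a–c–e–b form a cycle, so G is not a tree and its treewidth is at least 2. Combining the bounds, tw(G) = 2.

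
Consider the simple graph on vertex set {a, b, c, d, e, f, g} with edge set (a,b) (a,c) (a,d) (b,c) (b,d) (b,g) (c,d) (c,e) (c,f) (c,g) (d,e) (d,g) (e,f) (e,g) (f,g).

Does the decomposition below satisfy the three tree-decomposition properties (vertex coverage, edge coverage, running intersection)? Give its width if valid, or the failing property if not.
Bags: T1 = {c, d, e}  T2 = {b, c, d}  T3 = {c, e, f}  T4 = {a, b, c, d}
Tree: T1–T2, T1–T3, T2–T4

A tree decomposition must satisfy three properties: every vertex lies in some bag; for every edge, both endpoints lie together in some bag; and for every vertex, the bags containing it form a connected subtree. Here vertex g appears in no bag, so the decomposition is invalid.

No — vertex g appears in no bag.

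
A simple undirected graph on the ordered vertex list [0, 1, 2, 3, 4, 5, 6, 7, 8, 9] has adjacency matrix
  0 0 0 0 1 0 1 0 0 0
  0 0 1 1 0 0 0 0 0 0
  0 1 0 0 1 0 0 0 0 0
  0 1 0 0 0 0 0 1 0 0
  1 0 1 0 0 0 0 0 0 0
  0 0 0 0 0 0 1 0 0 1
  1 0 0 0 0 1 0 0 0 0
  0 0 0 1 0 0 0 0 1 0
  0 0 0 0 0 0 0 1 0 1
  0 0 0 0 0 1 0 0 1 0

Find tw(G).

A width-2 tree decomposition is:
Bags: B1 = {0, 5, 6}  B2 = {0, 5, 9}  B3 = {0, 8, 9}  B4 = {0, 7, 8}  B5 = {0, 3, 7}  B6 = {0, 1, 3}  B7 = {0, 1, 2}  B8 = {0, 2, 4}
Tree: B1–B2, B2–B3, B3–B4, B4–B5, B5–B6, B6–B7, B7–B8
The largest bag has 3 vertices, giving width 2; this decomposition certifies tw(G) ≤ 2. Since 0–6–5–9–8–7–3–1–2–4–0 is a cycle in G, G is not acyclic. Forests are exactly the graphs of treewidth ≤ 1, so tw(G) ≥ 2. Hence tw(G) = 2 exactly.

2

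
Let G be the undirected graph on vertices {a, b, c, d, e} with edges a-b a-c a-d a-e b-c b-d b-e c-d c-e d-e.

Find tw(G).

A width-4 tree decomposition is:
Bags: B1 = {a, b, c, d, e}
Tree: (single bag)
With just one bag of size 5, the width is 5 − 1 = 4, so tw(G) ≤ 4. Conversely, {a, b, c, d, e} is a clique of size 5, and the vertices of any clique must share a bag in every tree decomposition; so some bag has ≥ 5 vertices and tw(G) ≥ 4. The upper and lower bounds meet at 4, so that is the treewidth.

4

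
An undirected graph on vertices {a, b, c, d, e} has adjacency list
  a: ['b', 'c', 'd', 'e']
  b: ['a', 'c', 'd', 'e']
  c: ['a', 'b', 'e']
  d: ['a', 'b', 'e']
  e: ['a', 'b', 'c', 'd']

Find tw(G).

3

A width-3 tree decomposition is:
Bags: B1 = {a, b, c, e}  B2 = {a, b, d, e}
Tree: B1–B2
Each bag holds 4 vertices, so the decomposition has width 3, which upper-bounds the treewidth. Conversely, {a, b, d, e} is a clique of size 4, and the vertices of any clique must share a bag in every tree decomposition; so some bag has ≥ 4 vertices and tw(G) ≥ 3. The upper and lower bounds meet at 3, so that is the treewidth.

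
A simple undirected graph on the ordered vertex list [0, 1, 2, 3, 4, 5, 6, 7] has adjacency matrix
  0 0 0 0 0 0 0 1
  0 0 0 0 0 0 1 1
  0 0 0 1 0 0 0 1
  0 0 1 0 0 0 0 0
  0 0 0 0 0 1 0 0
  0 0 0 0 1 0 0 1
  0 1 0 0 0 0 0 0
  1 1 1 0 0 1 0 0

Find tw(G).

1

A width-1 tree decomposition is:
Bags: B1 = {5, 7}  B2 = {0, 7}  B3 = {4, 5}  B4 = {1, 7}  B5 = {1, 6}  B6 = {2, 7}  B7 = {2, 3}
Tree: B1–B2, B1–B3, B1–B4, B4–B5, B4–B6, B6–B7
The largest bag has 2 vertices, giving width 1; this decomposition certifies tw(G) ≤ 1. Since G has at least one edge (e.g. 5–7), it is not an edgeless graph, so tw(G) ≥ 1. The upper and lower bounds meet at 1, so that is the treewidth.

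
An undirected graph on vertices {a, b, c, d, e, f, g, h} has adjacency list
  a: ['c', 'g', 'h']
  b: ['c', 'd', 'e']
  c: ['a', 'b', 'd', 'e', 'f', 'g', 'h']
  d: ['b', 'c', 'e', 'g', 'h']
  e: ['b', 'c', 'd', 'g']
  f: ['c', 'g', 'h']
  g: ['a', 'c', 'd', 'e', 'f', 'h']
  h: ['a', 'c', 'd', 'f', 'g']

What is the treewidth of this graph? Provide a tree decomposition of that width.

Each bag holds 4 vertices, so the decomposition has width 3, which upper-bounds the treewidth. On the other hand G contains the 4-clique {c, d, e, g}. A clique must lie in a single bag of any decomposition, so no decomposition can have width below 3. The upper and lower bounds meet at 3, so that is the treewidth.

Treewidth 3.
Bags: B1 = {c, d, g, h}  B2 = {c, f, g, h}  B3 = {c, d, e, g}  B4 = {a, c, g, h}  B5 = {b, c, d, e}
Tree: B1–B2, B1–B3, B2–B4, B3–B5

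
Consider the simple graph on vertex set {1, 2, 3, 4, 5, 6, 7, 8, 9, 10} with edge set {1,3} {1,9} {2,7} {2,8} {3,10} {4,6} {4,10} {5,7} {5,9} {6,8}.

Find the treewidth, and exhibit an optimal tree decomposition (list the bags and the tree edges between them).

Each bag holds 3 vertices, so the decomposition has width 2, which upper-bounds the treewidth. The edges 1–9–5–7–2–8–6–4–10–3–1 form a cycle, so G is not a tree and its treewidth is at least 2. Hence tw(G) = 2 exactly.

Treewidth 2.
One optimal decomposition is:
Bags: B1 = {1, 5, 9}  B2 = {1, 5, 7}  B3 = {1, 2, 7}  B4 = {1, 2, 8}  B5 = {1, 6, 8}  B6 = {1, 4, 6}  B7 = {1, 4, 10}  B8 = {1, 3, 10}
Tree: B1–B2, B2–B3, B3–B4, B4–B5, B5–B6, B6–B7, B7–B8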